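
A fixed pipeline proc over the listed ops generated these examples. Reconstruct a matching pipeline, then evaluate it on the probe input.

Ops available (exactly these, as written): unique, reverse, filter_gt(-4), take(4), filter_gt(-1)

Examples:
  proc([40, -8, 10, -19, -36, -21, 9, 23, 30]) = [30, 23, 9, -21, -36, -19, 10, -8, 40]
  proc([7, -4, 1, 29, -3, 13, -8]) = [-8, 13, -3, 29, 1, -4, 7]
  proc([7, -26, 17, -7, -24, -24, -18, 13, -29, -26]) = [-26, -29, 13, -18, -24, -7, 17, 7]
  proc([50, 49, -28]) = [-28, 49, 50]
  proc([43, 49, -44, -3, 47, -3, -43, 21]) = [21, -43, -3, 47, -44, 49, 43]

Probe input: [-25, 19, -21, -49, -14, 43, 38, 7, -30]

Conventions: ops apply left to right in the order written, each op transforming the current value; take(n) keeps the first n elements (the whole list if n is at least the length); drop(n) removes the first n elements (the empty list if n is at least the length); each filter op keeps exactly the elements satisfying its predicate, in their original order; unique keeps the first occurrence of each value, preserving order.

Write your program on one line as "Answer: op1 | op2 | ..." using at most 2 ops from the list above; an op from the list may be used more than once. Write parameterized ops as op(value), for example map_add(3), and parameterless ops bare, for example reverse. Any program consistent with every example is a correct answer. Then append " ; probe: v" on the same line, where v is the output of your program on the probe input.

reverse | unique ; probe: [-30, 7, 38, 43, -14, -49, -21, 19, -25]

Check, running the answer program on each example:
  [40, -8, 10, -19, -36, -21, 9, 23, 30] -> [30, 23, 9, -21, -36, -19, 10, -8, 40] -> [30, 23, 9, -21, -36, -19, 10, -8, 40]
  [7, -4, 1, 29, -3, 13, -8] -> [-8, 13, -3, 29, 1, -4, 7] -> [-8, 13, -3, 29, 1, -4, 7]
  [7, -26, 17, -7, -24, -24, -18, 13, -29, -26] -> [-26, -29, 13, -18, -24, -24, -7, 17, -26, 7] -> [-26, -29, 13, -18, -24, -7, 17, 7]
  [50, 49, -28] -> [-28, 49, 50] -> [-28, 49, 50]
  [43, 49, -44, -3, 47, -3, -43, 21] -> [21, -43, -3, 47, -3, -44, 49, 43] -> [21, -43, -3, 47, -44, 49, 43]
  probe: [-25, 19, -21, -49, -14, 43, 38, 7, -30] -> [-30, 7, 38, 43, -14, -49, -21, 19, -25] -> [-30, 7, 38, 43, -14, -49, -21, 19, -25]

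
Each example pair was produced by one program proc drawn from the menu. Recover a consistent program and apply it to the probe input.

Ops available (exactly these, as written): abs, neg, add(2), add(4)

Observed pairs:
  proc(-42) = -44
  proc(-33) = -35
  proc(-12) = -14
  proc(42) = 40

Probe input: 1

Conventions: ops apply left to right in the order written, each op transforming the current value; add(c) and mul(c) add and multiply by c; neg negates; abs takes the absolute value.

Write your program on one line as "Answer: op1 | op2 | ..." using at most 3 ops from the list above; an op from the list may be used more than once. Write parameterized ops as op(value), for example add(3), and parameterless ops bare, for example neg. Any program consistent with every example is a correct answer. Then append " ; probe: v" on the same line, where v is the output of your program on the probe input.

neg | add(2) | neg ; probe: -1

Check, running the answer program on each example:
  -42 -> 42 -> 44 -> -44
  -33 -> 33 -> 35 -> -35
  -12 -> 12 -> 14 -> -14
  42 -> -42 -> -40 -> 40
  probe: 1 -> -1 -> 1 -> -1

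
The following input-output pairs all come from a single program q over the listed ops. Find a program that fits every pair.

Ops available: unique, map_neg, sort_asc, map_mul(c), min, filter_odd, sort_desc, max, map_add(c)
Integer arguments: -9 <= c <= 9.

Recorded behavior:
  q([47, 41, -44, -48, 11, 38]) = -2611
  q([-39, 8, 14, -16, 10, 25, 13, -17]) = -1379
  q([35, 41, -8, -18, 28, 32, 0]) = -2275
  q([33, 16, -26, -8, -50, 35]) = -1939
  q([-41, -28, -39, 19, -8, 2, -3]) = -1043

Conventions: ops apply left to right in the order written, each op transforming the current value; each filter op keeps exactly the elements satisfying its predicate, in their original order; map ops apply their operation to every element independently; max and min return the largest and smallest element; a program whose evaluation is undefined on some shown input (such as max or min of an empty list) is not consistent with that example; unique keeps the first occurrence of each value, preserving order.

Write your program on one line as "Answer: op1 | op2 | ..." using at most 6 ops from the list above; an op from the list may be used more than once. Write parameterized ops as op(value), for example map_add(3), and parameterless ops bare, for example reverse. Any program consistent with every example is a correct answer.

sort_desc | map_mul(8) | map_neg | map_add(3) | map_mul(7) | min

Check, running the answer program on each example:
  [47, 41, -44, -48, 11, 38] -> [47, 41, 38, 11, -44, -48] -> [376, 328, 304, 88, -352, -384] -> [-376, -328, -304, -88, 352, 384] -> [-373, -325, -301, -85, 355, 387] -> [-2611, -2275, -2107, -595, 2485, 2709] -> -2611
  [-39, 8, 14, -16, 10, 25, 13, -17] -> [25, 14, 13, 10, 8, -16, -17, -39] -> [200, 112, 104, 80, 64, -128, -136, -312] -> [-200, -112, -104, -80, -64, 128, 136, 312] -> [-197, -109, -101, -77, -61, 131, 139, 315] -> [-1379, -763, -707, -539, -427, 917, 973, 2205] -> -1379
  [35, 41, -8, -18, 28, 32, 0] -> [41, 35, 32, 28, 0, -8, -18] -> [328, 280, 256, 224, 0, -64, -144] -> [-328, -280, -256, -224, 0, 64, 144] -> [-325, -277, -253, -221, 3, 67, 147] -> [-2275, -1939, -1771, -1547, 21, 469, 1029] -> -2275
  [33, 16, -26, -8, -50, 35] -> [35, 33, 16, -8, -26, -50] -> [280, 264, 128, -64, -208, -400] -> [-280, -264, -128, 64, 208, 400] -> [-277, -261, -125, 67, 211, 403] -> [-1939, -1827, -875, 469, 1477, 2821] -> -1939
  [-41, -28, -39, 19, -8, 2, -3] -> [19, 2, -3, -8, -28, -39, -41] -> [152, 16, -24, -64, -224, -312, -328] -> [-152, -16, 24, 64, 224, 312, 328] -> [-149, -13, 27, 67, 227, 315, 331] -> [-1043, -91, 189, 469, 1589, 2205, 2317] -> -1043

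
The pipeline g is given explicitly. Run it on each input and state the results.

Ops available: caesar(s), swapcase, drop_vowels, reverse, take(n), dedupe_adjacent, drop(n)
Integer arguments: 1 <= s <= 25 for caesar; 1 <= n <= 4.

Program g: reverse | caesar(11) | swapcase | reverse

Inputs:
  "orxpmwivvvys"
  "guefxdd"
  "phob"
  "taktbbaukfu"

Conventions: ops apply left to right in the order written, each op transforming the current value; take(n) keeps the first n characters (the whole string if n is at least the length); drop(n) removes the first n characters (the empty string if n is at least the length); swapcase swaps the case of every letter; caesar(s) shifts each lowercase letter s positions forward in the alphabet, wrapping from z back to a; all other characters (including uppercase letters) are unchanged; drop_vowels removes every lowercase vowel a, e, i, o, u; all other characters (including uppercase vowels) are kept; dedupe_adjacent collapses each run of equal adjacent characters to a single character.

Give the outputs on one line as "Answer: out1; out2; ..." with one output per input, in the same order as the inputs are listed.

Execution, op by op:
  "orxpmwivvvys" -> "syvvviwmpxro" -> "djgggthxaicz" -> "DJGGGTHXAICZ" -> "ZCIAXHTGGGJD"
  "guefxdd" -> "ddxfeug" -> "ooiqpfr" -> "OOIQPFR" -> "RFPQIOO"
  "phob" -> "bohp" -> "mzsa" -> "MZSA" -> "ASZM"
  "taktbbaukfu" -> "ufkuabbtkat" -> "fqvflmmevle" -> "FQVFLMMEVLE" -> "ELVEMMLFVQF"

"ZCIAXHTGGGJD"; "RFPQIOO"; "ASZM"; "ELVEMMLFVQF"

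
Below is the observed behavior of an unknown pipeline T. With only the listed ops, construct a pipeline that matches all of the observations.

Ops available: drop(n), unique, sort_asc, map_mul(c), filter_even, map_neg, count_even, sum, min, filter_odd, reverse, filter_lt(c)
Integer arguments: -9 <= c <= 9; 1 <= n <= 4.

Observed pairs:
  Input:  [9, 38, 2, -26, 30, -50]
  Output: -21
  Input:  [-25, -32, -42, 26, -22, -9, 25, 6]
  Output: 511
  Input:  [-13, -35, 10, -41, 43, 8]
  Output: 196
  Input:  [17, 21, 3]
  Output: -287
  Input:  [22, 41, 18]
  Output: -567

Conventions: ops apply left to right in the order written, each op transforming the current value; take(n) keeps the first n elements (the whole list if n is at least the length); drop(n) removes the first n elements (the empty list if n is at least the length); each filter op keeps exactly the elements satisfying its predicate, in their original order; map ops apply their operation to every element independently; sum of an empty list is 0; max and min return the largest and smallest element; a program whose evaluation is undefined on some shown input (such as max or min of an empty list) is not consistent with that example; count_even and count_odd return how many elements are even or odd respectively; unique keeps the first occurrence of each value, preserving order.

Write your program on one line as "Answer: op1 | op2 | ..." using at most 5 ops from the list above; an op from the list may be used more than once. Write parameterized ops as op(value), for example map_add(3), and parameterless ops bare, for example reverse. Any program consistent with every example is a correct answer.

map_neg | sort_asc | map_mul(-1) | map_mul(-7) | sum

Check, running the answer program on each example:
  [9, 38, 2, -26, 30, -50] -> [-9, -38, -2, 26, -30, 50] -> [-38, -30, -9, -2, 26, 50] -> [38, 30, 9, 2, -26, -50] -> [-266, -210, -63, -14, 182, 350] -> -21
  [-25, -32, -42, 26, -22, -9, 25, 6] -> [25, 32, 42, -26, 22, 9, -25, -6] -> [-26, -25, -6, 9, 22, 25, 32, 42] -> [26, 25, 6, -9, -22, -25, -32, -42] -> [-182, -175, -42, 63, 154, 175, 224, 294] -> 511
  [-13, -35, 10, -41, 43, 8] -> [13, 35, -10, 41, -43, -8] -> [-43, -10, -8, 13, 35, 41] -> [43, 10, 8, -13, -35, -41] -> [-301, -70, -56, 91, 245, 287] -> 196
  [17, 21, 3] -> [-17, -21, -3] -> [-21, -17, -3] -> [21, 17, 3] -> [-147, -119, -21] -> -287
  [22, 41, 18] -> [-22, -41, -18] -> [-41, -22, -18] -> [41, 22, 18] -> [-287, -154, -126] -> -567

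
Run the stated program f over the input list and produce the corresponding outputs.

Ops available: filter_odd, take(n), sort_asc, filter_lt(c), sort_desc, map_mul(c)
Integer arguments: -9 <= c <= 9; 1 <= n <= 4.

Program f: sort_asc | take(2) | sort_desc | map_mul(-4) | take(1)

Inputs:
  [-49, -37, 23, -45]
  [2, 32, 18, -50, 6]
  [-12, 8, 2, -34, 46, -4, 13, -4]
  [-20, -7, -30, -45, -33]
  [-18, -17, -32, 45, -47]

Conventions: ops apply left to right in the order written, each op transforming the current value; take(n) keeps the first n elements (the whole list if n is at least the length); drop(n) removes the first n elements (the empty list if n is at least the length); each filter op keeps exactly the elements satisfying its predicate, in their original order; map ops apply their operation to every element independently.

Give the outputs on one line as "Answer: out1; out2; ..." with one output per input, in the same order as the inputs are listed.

[180]; [-8]; [48]; [132]; [128]

Execution, op by op:
  [-49, -37, 23, -45] -> [-49, -45, -37, 23] -> [-49, -45] -> [-45, -49] -> [180, 196] -> [180]
  [2, 32, 18, -50, 6] -> [-50, 2, 6, 18, 32] -> [-50, 2] -> [2, -50] -> [-8, 200] -> [-8]
  [-12, 8, 2, -34, 46, -4, 13, -4] -> [-34, -12, -4, -4, 2, 8, 13, 46] -> [-34, -12] -> [-12, -34] -> [48, 136] -> [48]
  [-20, -7, -30, -45, -33] -> [-45, -33, -30, -20, -7] -> [-45, -33] -> [-33, -45] -> [132, 180] -> [132]
  [-18, -17, -32, 45, -47] -> [-47, -32, -18, -17, 45] -> [-47, -32] -> [-32, -47] -> [128, 188] -> [128]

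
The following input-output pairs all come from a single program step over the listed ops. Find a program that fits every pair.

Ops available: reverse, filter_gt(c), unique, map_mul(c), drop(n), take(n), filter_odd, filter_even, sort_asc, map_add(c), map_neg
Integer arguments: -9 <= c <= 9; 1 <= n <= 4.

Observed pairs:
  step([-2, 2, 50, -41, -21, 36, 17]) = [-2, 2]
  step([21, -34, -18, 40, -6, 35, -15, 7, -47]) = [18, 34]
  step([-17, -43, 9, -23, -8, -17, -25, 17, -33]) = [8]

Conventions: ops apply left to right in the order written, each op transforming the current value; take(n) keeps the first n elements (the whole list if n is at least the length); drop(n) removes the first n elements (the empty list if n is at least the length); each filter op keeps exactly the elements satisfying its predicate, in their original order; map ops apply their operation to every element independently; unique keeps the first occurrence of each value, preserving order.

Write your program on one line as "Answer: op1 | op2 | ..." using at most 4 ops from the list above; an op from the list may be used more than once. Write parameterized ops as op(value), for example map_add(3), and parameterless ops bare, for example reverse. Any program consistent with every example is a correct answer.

filter_even | map_neg | take(2) | sort_asc

Check, running the answer program on each example:
  [-2, 2, 50, -41, -21, 36, 17] -> [-2, 2, 50, 36] -> [2, -2, -50, -36] -> [2, -2] -> [-2, 2]
  [21, -34, -18, 40, -6, 35, -15, 7, -47] -> [-34, -18, 40, -6] -> [34, 18, -40, 6] -> [34, 18] -> [18, 34]
  [-17, -43, 9, -23, -8, -17, -25, 17, -33] -> [-8] -> [8] -> [8] -> [8]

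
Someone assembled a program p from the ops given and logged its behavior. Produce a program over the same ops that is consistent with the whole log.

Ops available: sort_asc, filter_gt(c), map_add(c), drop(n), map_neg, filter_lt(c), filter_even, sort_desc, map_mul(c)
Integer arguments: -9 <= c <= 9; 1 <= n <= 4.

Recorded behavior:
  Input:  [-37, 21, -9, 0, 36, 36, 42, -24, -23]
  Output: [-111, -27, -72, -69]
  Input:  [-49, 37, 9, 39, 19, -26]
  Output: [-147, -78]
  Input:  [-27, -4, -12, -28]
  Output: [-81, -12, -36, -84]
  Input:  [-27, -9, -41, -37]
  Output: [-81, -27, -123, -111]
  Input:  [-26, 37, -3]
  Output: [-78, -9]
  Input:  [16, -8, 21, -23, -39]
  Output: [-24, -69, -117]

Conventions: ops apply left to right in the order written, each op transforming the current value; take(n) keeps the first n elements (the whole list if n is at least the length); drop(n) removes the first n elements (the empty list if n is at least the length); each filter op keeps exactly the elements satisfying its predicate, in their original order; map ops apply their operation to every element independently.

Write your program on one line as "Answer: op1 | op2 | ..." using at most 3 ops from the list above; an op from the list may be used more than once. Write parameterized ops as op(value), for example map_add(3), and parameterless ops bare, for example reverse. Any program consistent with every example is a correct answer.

map_mul(-3) | map_neg | filter_lt(-2)

Check, running the answer program on each example:
  [-37, 21, -9, 0, 36, 36, 42, -24, -23] -> [111, -63, 27, 0, -108, -108, -126, 72, 69] -> [-111, 63, -27, 0, 108, 108, 126, -72, -69] -> [-111, -27, -72, -69]
  [-49, 37, 9, 39, 19, -26] -> [147, -111, -27, -117, -57, 78] -> [-147, 111, 27, 117, 57, -78] -> [-147, -78]
  [-27, -4, -12, -28] -> [81, 12, 36, 84] -> [-81, -12, -36, -84] -> [-81, -12, -36, -84]
  [-27, -9, -41, -37] -> [81, 27, 123, 111] -> [-81, -27, -123, -111] -> [-81, -27, -123, -111]
  [-26, 37, -3] -> [78, -111, 9] -> [-78, 111, -9] -> [-78, -9]
  [16, -8, 21, -23, -39] -> [-48, 24, -63, 69, 117] -> [48, -24, 63, -69, -117] -> [-24, -69, -117]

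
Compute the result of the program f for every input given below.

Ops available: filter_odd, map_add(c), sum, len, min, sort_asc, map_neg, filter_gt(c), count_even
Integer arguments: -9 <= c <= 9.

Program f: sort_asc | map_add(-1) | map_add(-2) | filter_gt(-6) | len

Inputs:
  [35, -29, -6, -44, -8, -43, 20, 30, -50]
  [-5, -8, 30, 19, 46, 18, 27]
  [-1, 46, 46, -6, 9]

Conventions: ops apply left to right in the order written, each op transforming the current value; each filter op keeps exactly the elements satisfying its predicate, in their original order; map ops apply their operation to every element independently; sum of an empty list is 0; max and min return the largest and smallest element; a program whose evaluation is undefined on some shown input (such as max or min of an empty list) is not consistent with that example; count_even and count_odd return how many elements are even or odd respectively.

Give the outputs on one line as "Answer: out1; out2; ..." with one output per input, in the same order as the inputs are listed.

3; 5; 4

Execution, op by op:
  [35, -29, -6, -44, -8, -43, 20, 30, -50] -> [-50, -44, -43, -29, -8, -6, 20, 30, 35] -> [-51, -45, -44, -30, -9, -7, 19, 29, 34] -> [-53, -47, -46, -32, -11, -9, 17, 27, 32] -> [17, 27, 32] -> 3
  [-5, -8, 30, 19, 46, 18, 27] -> [-8, -5, 18, 19, 27, 30, 46] -> [-9, -6, 17, 18, 26, 29, 45] -> [-11, -8, 15, 16, 24, 27, 43] -> [15, 16, 24, 27, 43] -> 5
  [-1, 46, 46, -6, 9] -> [-6, -1, 9, 46, 46] -> [-7, -2, 8, 45, 45] -> [-9, -4, 6, 43, 43] -> [-4, 6, 43, 43] -> 4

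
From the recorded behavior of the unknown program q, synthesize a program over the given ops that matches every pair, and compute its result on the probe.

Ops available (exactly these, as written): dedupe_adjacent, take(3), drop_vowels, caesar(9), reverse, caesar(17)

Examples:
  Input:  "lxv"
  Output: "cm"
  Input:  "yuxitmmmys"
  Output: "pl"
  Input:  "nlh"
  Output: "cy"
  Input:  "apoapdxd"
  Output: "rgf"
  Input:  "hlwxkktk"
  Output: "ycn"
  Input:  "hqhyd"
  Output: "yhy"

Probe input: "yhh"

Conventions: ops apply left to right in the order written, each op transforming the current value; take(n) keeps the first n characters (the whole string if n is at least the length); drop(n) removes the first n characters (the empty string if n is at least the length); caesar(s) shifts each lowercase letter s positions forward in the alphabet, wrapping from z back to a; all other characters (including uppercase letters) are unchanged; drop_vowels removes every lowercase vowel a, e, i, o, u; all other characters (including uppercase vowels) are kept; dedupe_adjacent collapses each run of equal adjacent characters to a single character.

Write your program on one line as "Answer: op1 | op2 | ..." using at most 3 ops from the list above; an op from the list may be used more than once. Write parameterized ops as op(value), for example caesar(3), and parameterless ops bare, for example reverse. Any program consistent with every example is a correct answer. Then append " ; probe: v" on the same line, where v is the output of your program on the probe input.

caesar(17) | take(3) | drop_vowels ; probe: "pyy"

Check, running the answer program on each example:
  "lxv" -> "com" -> "com" -> "cm"
  "yuxitmmmys" -> "plozkdddpj" -> "plo" -> "pl"
  "nlh" -> "ecy" -> "ecy" -> "cy"
  "apoapdxd" -> "rgfrguou" -> "rgf" -> "rgf"
  "hlwxkktk" -> "ycnobbkb" -> "ycn" -> "ycn"
  "hqhyd" -> "yhypu" -> "yhy" -> "yhy"
  probe: "yhh" -> "pyy" -> "pyy" -> "pyy"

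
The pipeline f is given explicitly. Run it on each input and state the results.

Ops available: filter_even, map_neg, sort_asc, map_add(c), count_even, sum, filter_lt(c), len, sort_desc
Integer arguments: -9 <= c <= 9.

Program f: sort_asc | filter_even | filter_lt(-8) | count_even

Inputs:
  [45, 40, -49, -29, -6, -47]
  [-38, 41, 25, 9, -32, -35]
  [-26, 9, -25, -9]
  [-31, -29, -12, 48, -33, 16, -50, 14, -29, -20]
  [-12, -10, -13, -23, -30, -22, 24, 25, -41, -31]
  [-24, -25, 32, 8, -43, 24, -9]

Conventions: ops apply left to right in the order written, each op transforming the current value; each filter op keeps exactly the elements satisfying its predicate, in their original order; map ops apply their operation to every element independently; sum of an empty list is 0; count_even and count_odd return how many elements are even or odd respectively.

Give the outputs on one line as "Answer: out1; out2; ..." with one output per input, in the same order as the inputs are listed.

0; 2; 1; 3; 4; 1

Execution, op by op:
  [45, 40, -49, -29, -6, -47] -> [-49, -47, -29, -6, 40, 45] -> [-6, 40] -> [] -> 0
  [-38, 41, 25, 9, -32, -35] -> [-38, -35, -32, 9, 25, 41] -> [-38, -32] -> [-38, -32] -> 2
  [-26, 9, -25, -9] -> [-26, -25, -9, 9] -> [-26] -> [-26] -> 1
  [-31, -29, -12, 48, -33, 16, -50, 14, -29, -20] -> [-50, -33, -31, -29, -29, -20, -12, 14, 16, 48] -> [-50, -20, -12, 14, 16, 48] -> [-50, -20, -12] -> 3
  [-12, -10, -13, -23, -30, -22, 24, 25, -41, -31] -> [-41, -31, -30, -23, -22, -13, -12, -10, 24, 25] -> [-30, -22, -12, -10, 24] -> [-30, -22, -12, -10] -> 4
  [-24, -25, 32, 8, -43, 24, -9] -> [-43, -25, -24, -9, 8, 24, 32] -> [-24, 8, 24, 32] -> [-24] -> 1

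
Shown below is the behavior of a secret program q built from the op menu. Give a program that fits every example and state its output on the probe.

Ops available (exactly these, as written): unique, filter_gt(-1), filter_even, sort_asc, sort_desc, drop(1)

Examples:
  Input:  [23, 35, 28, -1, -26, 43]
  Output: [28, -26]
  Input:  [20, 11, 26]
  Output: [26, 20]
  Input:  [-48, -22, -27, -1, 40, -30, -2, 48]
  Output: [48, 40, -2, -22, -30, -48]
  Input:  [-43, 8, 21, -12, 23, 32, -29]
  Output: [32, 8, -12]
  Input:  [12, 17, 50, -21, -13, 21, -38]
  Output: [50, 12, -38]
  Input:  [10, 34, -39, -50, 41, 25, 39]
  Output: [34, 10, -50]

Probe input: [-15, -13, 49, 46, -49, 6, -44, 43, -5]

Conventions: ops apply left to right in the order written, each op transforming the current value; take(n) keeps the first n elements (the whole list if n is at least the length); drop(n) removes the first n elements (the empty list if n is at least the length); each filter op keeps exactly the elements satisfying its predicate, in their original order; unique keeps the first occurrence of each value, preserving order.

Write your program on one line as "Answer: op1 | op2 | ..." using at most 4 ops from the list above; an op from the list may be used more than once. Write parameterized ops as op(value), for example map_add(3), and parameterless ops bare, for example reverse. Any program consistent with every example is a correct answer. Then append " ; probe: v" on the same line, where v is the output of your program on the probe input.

filter_even | sort_asc | sort_desc ; probe: [46, 6, -44]

Check, running the answer program on each example:
  [23, 35, 28, -1, -26, 43] -> [28, -26] -> [-26, 28] -> [28, -26]
  [20, 11, 26] -> [20, 26] -> [20, 26] -> [26, 20]
  [-48, -22, -27, -1, 40, -30, -2, 48] -> [-48, -22, 40, -30, -2, 48] -> [-48, -30, -22, -2, 40, 48] -> [48, 40, -2, -22, -30, -48]
  [-43, 8, 21, -12, 23, 32, -29] -> [8, -12, 32] -> [-12, 8, 32] -> [32, 8, -12]
  [12, 17, 50, -21, -13, 21, -38] -> [12, 50, -38] -> [-38, 12, 50] -> [50, 12, -38]
  [10, 34, -39, -50, 41, 25, 39] -> [10, 34, -50] -> [-50, 10, 34] -> [34, 10, -50]
  probe: [-15, -13, 49, 46, -49, 6, -44, 43, -5] -> [46, 6, -44] -> [-44, 6, 46] -> [46, 6, -44]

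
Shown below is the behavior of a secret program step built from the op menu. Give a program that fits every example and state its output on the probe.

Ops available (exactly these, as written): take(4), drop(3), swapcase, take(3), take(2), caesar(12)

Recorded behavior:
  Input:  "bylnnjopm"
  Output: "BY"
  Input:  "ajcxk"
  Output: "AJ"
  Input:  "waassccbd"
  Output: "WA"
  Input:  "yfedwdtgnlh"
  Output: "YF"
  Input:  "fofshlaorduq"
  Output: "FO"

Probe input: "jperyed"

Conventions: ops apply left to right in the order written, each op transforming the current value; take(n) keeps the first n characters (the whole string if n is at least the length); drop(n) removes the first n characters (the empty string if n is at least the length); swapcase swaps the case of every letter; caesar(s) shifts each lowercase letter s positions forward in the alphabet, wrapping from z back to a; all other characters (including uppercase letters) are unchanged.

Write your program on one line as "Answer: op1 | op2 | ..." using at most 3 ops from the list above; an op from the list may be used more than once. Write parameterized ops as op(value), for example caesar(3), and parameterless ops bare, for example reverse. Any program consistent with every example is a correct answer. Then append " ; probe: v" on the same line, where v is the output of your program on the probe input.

take(3) | swapcase | take(2) ; probe: "JP"

Check, running the answer program on each example:
  "bylnnjopm" -> "byl" -> "BYL" -> "BY"
  "ajcxk" -> "ajc" -> "AJC" -> "AJ"
  "waassccbd" -> "waa" -> "WAA" -> "WA"
  "yfedwdtgnlh" -> "yfe" -> "YFE" -> "YF"
  "fofshlaorduq" -> "fof" -> "FOF" -> "FO"
  probe: "jperyed" -> "jpe" -> "JPE" -> "JP"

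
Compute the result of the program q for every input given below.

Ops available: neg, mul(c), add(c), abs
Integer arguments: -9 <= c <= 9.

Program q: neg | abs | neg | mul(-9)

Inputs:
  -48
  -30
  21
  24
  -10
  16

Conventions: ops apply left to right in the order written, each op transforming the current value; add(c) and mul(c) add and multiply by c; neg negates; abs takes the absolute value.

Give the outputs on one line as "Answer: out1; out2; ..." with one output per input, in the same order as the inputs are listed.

Execution, op by op:
  -48 -> 48 -> 48 -> -48 -> 432
  -30 -> 30 -> 30 -> -30 -> 270
  21 -> -21 -> 21 -> -21 -> 189
  24 -> -24 -> 24 -> -24 -> 216
  -10 -> 10 -> 10 -> -10 -> 90
  16 -> -16 -> 16 -> -16 -> 144

432; 270; 189; 216; 90; 144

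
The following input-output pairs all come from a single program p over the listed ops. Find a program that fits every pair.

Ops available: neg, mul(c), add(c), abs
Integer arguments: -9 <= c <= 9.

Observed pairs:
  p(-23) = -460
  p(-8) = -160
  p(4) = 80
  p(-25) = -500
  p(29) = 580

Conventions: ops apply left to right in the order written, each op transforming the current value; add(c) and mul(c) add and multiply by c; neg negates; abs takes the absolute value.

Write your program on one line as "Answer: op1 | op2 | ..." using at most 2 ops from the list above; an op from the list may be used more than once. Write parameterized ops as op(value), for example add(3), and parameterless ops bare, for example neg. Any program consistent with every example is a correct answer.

mul(-5) | mul(-4)

Check, running the answer program on each example:
  -23 -> 115 -> -460
  -8 -> 40 -> -160
  4 -> -20 -> 80
  -25 -> 125 -> -500
  29 -> -145 -> 580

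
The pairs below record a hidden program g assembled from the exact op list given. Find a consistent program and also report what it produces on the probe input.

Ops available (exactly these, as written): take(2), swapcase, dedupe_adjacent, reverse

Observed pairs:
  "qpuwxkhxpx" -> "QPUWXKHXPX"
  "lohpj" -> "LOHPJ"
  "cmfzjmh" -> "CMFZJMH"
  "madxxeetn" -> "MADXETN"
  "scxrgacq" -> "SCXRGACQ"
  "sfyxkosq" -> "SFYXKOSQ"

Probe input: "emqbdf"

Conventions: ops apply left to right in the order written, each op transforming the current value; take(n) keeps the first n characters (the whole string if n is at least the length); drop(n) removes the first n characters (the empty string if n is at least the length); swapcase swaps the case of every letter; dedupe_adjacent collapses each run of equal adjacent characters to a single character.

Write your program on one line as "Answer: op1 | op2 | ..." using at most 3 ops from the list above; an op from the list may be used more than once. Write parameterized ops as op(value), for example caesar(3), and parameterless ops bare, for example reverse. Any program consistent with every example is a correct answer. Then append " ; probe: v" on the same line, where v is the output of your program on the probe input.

dedupe_adjacent | swapcase ; probe: "EMQBDF"

Check, running the answer program on each example:
  "qpuwxkhxpx" -> "qpuwxkhxpx" -> "QPUWXKHXPX"
  "lohpj" -> "lohpj" -> "LOHPJ"
  "cmfzjmh" -> "cmfzjmh" -> "CMFZJMH"
  "madxxeetn" -> "madxetn" -> "MADXETN"
  "scxrgacq" -> "scxrgacq" -> "SCXRGACQ"
  "sfyxkosq" -> "sfyxkosq" -> "SFYXKOSQ"
  probe: "emqbdf" -> "emqbdf" -> "EMQBDF"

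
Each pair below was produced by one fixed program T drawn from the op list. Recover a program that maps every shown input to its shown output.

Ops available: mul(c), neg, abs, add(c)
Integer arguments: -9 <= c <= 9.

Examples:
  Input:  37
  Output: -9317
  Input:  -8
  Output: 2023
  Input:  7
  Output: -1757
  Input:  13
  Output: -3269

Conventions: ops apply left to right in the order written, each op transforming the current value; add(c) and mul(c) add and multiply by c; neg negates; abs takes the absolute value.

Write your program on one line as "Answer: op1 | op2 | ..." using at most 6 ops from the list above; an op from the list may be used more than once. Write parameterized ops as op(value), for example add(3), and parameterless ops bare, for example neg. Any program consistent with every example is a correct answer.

mul(4) | mul(9) | mul(7) | add(-7) | neg

Check, running the answer program on each example:
  37 -> 148 -> 1332 -> 9324 -> 9317 -> -9317
  -8 -> -32 -> -288 -> -2016 -> -2023 -> 2023
  7 -> 28 -> 252 -> 1764 -> 1757 -> -1757
  13 -> 52 -> 468 -> 3276 -> 3269 -> -3269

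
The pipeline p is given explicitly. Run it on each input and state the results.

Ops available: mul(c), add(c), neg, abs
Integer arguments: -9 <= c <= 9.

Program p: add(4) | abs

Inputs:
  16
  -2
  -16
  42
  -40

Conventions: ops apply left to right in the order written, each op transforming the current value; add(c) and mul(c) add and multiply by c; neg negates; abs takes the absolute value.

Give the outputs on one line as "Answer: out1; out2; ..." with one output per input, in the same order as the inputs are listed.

Execution, op by op:
  16 -> 20 -> 20
  -2 -> 2 -> 2
  -16 -> -12 -> 12
  42 -> 46 -> 46
  -40 -> -36 -> 36

20; 2; 12; 46; 36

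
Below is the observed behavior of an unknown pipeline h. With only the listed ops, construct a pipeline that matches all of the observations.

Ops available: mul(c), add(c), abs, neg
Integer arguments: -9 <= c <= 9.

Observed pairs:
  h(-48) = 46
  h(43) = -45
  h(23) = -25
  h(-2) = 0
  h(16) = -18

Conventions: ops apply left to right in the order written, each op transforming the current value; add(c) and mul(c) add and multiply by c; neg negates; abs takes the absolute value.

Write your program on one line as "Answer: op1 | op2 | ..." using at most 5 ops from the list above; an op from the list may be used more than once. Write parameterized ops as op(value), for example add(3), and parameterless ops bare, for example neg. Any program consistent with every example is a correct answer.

neg | add(3) | neg | add(5) | neg

Check, running the answer program on each example:
  -48 -> 48 -> 51 -> -51 -> -46 -> 46
  43 -> -43 -> -40 -> 40 -> 45 -> -45
  23 -> -23 -> -20 -> 20 -> 25 -> -25
  -2 -> 2 -> 5 -> -5 -> 0 -> 0
  16 -> -16 -> -13 -> 13 -> 18 -> -18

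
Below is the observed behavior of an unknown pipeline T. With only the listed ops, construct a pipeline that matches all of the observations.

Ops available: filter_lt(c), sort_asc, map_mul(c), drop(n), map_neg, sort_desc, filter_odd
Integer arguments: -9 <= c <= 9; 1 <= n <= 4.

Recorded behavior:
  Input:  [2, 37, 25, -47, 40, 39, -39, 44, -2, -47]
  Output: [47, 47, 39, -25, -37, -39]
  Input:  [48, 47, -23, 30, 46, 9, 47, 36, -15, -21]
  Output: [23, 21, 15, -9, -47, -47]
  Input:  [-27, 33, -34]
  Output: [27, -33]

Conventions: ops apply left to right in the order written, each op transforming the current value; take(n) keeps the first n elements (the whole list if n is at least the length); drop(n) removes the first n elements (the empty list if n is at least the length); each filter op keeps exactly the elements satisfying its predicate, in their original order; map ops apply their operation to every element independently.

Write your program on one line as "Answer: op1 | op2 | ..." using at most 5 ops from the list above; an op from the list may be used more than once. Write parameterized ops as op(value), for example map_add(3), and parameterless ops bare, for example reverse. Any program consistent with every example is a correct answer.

filter_odd | sort_desc | sort_asc | map_neg

Check, running the answer program on each example:
  [2, 37, 25, -47, 40, 39, -39, 44, -2, -47] -> [37, 25, -47, 39, -39, -47] -> [39, 37, 25, -39, -47, -47] -> [-47, -47, -39, 25, 37, 39] -> [47, 47, 39, -25, -37, -39]
  [48, 47, -23, 30, 46, 9, 47, 36, -15, -21] -> [47, -23, 9, 47, -15, -21] -> [47, 47, 9, -15, -21, -23] -> [-23, -21, -15, 9, 47, 47] -> [23, 21, 15, -9, -47, -47]
  [-27, 33, -34] -> [-27, 33] -> [33, -27] -> [-27, 33] -> [27, -33]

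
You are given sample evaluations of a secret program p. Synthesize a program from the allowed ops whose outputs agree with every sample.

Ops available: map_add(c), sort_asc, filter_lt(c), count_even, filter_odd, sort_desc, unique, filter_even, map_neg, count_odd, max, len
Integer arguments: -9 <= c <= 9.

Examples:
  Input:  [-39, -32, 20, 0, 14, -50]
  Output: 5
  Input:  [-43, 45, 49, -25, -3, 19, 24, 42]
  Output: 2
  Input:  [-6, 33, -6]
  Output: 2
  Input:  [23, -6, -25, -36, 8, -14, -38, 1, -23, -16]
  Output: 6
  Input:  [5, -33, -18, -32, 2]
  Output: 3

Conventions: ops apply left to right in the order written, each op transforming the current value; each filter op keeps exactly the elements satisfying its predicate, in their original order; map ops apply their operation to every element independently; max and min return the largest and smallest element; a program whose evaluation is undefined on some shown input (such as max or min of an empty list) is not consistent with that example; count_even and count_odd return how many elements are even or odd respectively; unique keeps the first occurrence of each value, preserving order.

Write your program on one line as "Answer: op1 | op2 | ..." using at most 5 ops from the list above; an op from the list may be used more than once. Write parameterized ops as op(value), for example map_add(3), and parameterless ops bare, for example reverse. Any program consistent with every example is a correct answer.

sort_asc | sort_desc | map_add(5) | count_odd

Check, running the answer program on each example:
  [-39, -32, 20, 0, 14, -50] -> [-50, -39, -32, 0, 14, 20] -> [20, 14, 0, -32, -39, -50] -> [25, 19, 5, -27, -34, -45] -> 5
  [-43, 45, 49, -25, -3, 19, 24, 42] -> [-43, -25, -3, 19, 24, 42, 45, 49] -> [49, 45, 42, 24, 19, -3, -25, -43] -> [54, 50, 47, 29, 24, 2, -20, -38] -> 2
  [-6, 33, -6] -> [-6, -6, 33] -> [33, -6, -6] -> [38, -1, -1] -> 2
  [23, -6, -25, -36, 8, -14, -38, 1, -23, -16] -> [-38, -36, -25, -23, -16, -14, -6, 1, 8, 23] -> [23, 8, 1, -6, -14, -16, -23, -25, -36, -38] -> [28, 13, 6, -1, -9, -11, -18, -20, -31, -33] -> 6
  [5, -33, -18, -32, 2] -> [-33, -32, -18, 2, 5] -> [5, 2, -18, -32, -33] -> [10, 7, -13, -27, -28] -> 3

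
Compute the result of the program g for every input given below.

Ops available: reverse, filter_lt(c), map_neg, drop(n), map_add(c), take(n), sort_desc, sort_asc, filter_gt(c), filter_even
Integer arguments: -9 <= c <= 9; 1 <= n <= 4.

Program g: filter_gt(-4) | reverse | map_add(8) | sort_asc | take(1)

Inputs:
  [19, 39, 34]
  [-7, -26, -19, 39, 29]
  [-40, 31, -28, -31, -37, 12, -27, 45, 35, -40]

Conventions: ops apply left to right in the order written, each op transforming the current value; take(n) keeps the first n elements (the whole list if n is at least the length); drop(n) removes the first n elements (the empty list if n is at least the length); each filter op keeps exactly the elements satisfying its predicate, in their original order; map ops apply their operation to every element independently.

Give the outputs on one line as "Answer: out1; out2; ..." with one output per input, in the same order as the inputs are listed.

[27]; [37]; [20]

Execution, op by op:
  [19, 39, 34] -> [19, 39, 34] -> [34, 39, 19] -> [42, 47, 27] -> [27, 42, 47] -> [27]
  [-7, -26, -19, 39, 29] -> [39, 29] -> [29, 39] -> [37, 47] -> [37, 47] -> [37]
  [-40, 31, -28, -31, -37, 12, -27, 45, 35, -40] -> [31, 12, 45, 35] -> [35, 45, 12, 31] -> [43, 53, 20, 39] -> [20, 39, 43, 53] -> [20]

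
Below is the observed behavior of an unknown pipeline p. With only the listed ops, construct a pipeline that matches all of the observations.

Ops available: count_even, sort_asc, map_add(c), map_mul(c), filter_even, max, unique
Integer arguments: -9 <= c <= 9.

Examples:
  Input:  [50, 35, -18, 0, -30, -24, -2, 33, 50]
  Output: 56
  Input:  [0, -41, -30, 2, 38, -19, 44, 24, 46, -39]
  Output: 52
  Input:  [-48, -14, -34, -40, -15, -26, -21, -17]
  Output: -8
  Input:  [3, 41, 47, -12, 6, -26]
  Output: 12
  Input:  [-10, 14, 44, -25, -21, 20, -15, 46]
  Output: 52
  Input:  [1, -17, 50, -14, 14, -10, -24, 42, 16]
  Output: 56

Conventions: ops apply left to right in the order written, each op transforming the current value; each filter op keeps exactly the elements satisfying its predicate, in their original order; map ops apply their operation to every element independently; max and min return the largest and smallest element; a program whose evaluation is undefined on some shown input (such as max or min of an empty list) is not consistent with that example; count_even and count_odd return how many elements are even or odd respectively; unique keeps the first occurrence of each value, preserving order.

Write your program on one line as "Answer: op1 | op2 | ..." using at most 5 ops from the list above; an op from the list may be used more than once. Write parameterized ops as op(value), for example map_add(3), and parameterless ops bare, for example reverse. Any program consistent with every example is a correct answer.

unique | filter_even | map_add(6) | max

Check, running the answer program on each example:
  [50, 35, -18, 0, -30, -24, -2, 33, 50] -> [50, 35, -18, 0, -30, -24, -2, 33] -> [50, -18, 0, -30, -24, -2] -> [56, -12, 6, -24, -18, 4] -> 56
  [0, -41, -30, 2, 38, -19, 44, 24, 46, -39] -> [0, -41, -30, 2, 38, -19, 44, 24, 46, -39] -> [0, -30, 2, 38, 44, 24, 46] -> [6, -24, 8, 44, 50, 30, 52] -> 52
  [-48, -14, -34, -40, -15, -26, -21, -17] -> [-48, -14, -34, -40, -15, -26, -21, -17] -> [-48, -14, -34, -40, -26] -> [-42, -8, -28, -34, -20] -> -8
  [3, 41, 47, -12, 6, -26] -> [3, 41, 47, -12, 6, -26] -> [-12, 6, -26] -> [-6, 12, -20] -> 12
  [-10, 14, 44, -25, -21, 20, -15, 46] -> [-10, 14, 44, -25, -21, 20, -15, 46] -> [-10, 14, 44, 20, 46] -> [-4, 20, 50, 26, 52] -> 52
  [1, -17, 50, -14, 14, -10, -24, 42, 16] -> [1, -17, 50, -14, 14, -10, -24, 42, 16] -> [50, -14, 14, -10, -24, 42, 16] -> [56, -8, 20, -4, -18, 48, 22] -> 56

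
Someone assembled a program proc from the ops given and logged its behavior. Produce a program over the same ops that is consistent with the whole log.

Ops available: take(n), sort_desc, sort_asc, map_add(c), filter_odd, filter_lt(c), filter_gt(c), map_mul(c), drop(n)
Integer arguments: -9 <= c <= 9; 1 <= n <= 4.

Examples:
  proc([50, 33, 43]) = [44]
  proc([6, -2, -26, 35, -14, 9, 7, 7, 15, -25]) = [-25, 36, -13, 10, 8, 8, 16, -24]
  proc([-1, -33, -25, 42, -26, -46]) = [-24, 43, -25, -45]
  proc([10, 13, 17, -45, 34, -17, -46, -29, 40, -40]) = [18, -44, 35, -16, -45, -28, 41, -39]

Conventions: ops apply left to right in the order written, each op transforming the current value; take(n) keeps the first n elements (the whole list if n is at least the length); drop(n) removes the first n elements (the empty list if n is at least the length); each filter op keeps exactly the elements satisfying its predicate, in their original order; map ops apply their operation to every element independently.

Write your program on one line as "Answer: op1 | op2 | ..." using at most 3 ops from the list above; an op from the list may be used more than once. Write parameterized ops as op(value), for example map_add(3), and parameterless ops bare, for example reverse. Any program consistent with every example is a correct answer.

drop(2) | map_add(1)

Check, running the answer program on each example:
  [50, 33, 43] -> [43] -> [44]
  [6, -2, -26, 35, -14, 9, 7, 7, 15, -25] -> [-26, 35, -14, 9, 7, 7, 15, -25] -> [-25, 36, -13, 10, 8, 8, 16, -24]
  [-1, -33, -25, 42, -26, -46] -> [-25, 42, -26, -46] -> [-24, 43, -25, -45]
  [10, 13, 17, -45, 34, -17, -46, -29, 40, -40] -> [17, -45, 34, -17, -46, -29, 40, -40] -> [18, -44, 35, -16, -45, -28, 41, -39]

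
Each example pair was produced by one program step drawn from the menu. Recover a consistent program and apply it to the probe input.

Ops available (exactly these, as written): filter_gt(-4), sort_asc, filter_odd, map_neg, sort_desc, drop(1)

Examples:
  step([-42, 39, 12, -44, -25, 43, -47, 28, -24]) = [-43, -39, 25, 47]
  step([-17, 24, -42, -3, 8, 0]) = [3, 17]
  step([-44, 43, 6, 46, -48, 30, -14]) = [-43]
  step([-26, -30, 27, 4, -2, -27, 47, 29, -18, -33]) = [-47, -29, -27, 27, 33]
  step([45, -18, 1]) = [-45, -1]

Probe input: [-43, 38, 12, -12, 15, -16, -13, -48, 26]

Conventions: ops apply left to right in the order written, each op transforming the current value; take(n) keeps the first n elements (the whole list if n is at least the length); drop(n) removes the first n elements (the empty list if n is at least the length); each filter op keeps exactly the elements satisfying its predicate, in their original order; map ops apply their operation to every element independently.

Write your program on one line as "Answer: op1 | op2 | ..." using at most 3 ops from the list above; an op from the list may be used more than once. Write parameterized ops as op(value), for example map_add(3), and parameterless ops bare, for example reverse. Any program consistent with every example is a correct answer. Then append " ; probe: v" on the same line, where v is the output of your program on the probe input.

map_neg | filter_odd | sort_asc ; probe: [-15, 13, 43]

Check, running the answer program on each example:
  [-42, 39, 12, -44, -25, 43, -47, 28, -24] -> [42, -39, -12, 44, 25, -43, 47, -28, 24] -> [-39, 25, -43, 47] -> [-43, -39, 25, 47]
  [-17, 24, -42, -3, 8, 0] -> [17, -24, 42, 3, -8, 0] -> [17, 3] -> [3, 17]
  [-44, 43, 6, 46, -48, 30, -14] -> [44, -43, -6, -46, 48, -30, 14] -> [-43] -> [-43]
  [-26, -30, 27, 4, -2, -27, 47, 29, -18, -33] -> [26, 30, -27, -4, 2, 27, -47, -29, 18, 33] -> [-27, 27, -47, -29, 33] -> [-47, -29, -27, 27, 33]
  [45, -18, 1] -> [-45, 18, -1] -> [-45, -1] -> [-45, -1]
  probe: [-43, 38, 12, -12, 15, -16, -13, -48, 26] -> [43, -38, -12, 12, -15, 16, 13, 48, -26] -> [43, -15, 13] -> [-15, 13, 43]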